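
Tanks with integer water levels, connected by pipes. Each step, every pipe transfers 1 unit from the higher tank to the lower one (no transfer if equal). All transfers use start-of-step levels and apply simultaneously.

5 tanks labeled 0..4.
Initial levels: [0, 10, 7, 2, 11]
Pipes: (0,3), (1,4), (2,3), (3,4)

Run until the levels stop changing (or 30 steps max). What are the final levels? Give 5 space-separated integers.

Step 1: flows [3->0,4->1,2->3,4->3] -> levels [1 11 6 3 9]
Step 2: flows [3->0,1->4,2->3,4->3] -> levels [2 10 5 4 9]
Step 3: flows [3->0,1->4,2->3,4->3] -> levels [3 9 4 5 9]
Step 4: flows [3->0,1=4,3->2,4->3] -> levels [4 9 5 4 8]
Step 5: flows [0=3,1->4,2->3,4->3] -> levels [4 8 4 6 8]
Step 6: flows [3->0,1=4,3->2,4->3] -> levels [5 8 5 5 7]
Step 7: flows [0=3,1->4,2=3,4->3] -> levels [5 7 5 6 7]
Step 8: flows [3->0,1=4,3->2,4->3] -> levels [6 7 6 5 6]
Step 9: flows [0->3,1->4,2->3,4->3] -> levels [5 6 5 8 6]
Step 10: flows [3->0,1=4,3->2,3->4] -> levels [6 6 6 5 7]
Step 11: flows [0->3,4->1,2->3,4->3] -> levels [5 7 5 8 5]
Step 12: flows [3->0,1->4,3->2,3->4] -> levels [6 6 6 5 7]
  -> period-2 cycle: step 12 state = step 10 state; never stabilizes
  -> state at step 30: (30-10) mod 2 = 0, same as step 10 -> [6 6 6 5 7]

Answer: 6 6 6 5 7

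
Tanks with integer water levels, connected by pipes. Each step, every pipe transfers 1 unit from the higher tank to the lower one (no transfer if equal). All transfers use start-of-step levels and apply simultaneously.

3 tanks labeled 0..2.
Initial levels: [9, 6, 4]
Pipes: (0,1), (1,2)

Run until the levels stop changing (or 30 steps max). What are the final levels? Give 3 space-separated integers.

Answer: 7 5 7

Derivation:
Step 1: flows [0->1,1->2] -> levels [8 6 5]
Step 2: flows [0->1,1->2] -> levels [7 6 6]
Step 3: flows [0->1,1=2] -> levels [6 7 6]
Step 4: flows [1->0,1->2] -> levels [7 5 7]
Step 5: flows [0->1,2->1] -> levels [6 7 6]
  -> period-2 cycle: step 5 state = step 3 state; never stabilizes
  -> state at step 30: (30-3) mod 2 = 1, same as step 4 -> [7 5 7]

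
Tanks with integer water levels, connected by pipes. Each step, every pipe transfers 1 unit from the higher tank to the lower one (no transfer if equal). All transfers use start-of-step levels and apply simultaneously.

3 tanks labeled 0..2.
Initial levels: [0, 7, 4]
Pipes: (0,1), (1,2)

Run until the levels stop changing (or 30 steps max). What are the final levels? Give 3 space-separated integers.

Step 1: flows [1->0,1->2] -> levels [1 5 5]
Step 2: flows [1->0,1=2] -> levels [2 4 5]
Step 3: flows [1->0,2->1] -> levels [3 4 4]
Step 4: flows [1->0,1=2] -> levels [4 3 4]
Step 5: flows [0->1,2->1] -> levels [3 5 3]
Step 6: flows [1->0,1->2] -> levels [4 3 4]
  -> period-2 cycle: step 6 state = step 4 state; never stabilizes
  -> state at step 30: (30-4) mod 2 = 0, same as step 4 -> [4 3 4]

Answer: 4 3 4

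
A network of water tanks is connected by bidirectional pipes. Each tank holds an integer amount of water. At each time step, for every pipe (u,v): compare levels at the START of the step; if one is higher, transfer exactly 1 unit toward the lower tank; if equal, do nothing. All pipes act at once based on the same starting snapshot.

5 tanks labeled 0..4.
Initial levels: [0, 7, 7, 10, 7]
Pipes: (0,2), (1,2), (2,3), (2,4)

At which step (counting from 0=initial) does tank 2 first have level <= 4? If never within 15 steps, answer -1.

Answer: 6

Derivation:
Step 1: flows [2->0,1=2,3->2,2=4] -> levels [1 7 7 9 7]
Step 2: flows [2->0,1=2,3->2,2=4] -> levels [2 7 7 8 7]
Step 3: flows [2->0,1=2,3->2,2=4] -> levels [3 7 7 7 7]
Step 4: flows [2->0,1=2,2=3,2=4] -> levels [4 7 6 7 7]
Step 5: flows [2->0,1->2,3->2,4->2] -> levels [5 6 8 6 6]
Step 6: flows [2->0,2->1,2->3,2->4] -> levels [6 7 4 7 7]
Tank 2 first reaches <=4 at step 6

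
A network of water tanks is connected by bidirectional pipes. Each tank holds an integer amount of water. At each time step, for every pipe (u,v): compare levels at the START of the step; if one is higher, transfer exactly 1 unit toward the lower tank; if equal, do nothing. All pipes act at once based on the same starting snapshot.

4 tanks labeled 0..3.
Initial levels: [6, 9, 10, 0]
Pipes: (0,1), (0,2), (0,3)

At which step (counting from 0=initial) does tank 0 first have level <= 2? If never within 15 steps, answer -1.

Step 1: flows [1->0,2->0,0->3] -> levels [7 8 9 1]
Step 2: flows [1->0,2->0,0->3] -> levels [8 7 8 2]
Step 3: flows [0->1,0=2,0->3] -> levels [6 8 8 3]
Step 4: flows [1->0,2->0,0->3] -> levels [7 7 7 4]
Step 5: flows [0=1,0=2,0->3] -> levels [6 7 7 5]
Step 6: flows [1->0,2->0,0->3] -> levels [7 6 6 6]
Step 7: flows [0->1,0->2,0->3] -> levels [4 7 7 7]
Step 8: flows [1->0,2->0,3->0] -> levels [7 6 6 6]
  -> period-2 cycle (repeats step 6); tank 0 never drops to <=2
Tank 0 never reaches <=2 within 15 steps

Answer: -1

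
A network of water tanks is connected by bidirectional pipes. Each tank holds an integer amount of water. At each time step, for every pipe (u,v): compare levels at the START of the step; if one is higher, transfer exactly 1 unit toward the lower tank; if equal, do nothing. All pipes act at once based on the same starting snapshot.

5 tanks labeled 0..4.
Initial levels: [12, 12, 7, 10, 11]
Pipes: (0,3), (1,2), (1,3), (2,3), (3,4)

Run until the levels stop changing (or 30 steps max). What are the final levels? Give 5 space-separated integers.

Step 1: flows [0->3,1->2,1->3,3->2,4->3] -> levels [11 10 9 12 10]
Step 2: flows [3->0,1->2,3->1,3->2,3->4] -> levels [12 10 11 8 11]
Step 3: flows [0->3,2->1,1->3,2->3,4->3] -> levels [11 10 9 12 10]
  -> period-2 cycle: step 3 state = step 1 state; never stabilizes
  -> state at step 30: (30-1) mod 2 = 1, same as step 2 -> [12 10 11 8 11]

Answer: 12 10 11 8 11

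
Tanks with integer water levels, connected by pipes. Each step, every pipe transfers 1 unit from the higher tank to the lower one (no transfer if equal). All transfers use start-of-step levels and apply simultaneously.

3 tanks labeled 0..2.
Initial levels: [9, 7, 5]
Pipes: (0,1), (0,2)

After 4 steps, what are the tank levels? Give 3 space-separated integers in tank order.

Answer: 7 7 7

Derivation:
Step 1: flows [0->1,0->2] -> levels [7 8 6]
Step 2: flows [1->0,0->2] -> levels [7 7 7]
Step 3: flows [0=1,0=2] -> levels [7 7 7]
  -> stable; steps 4..4 unchanged -> [7 7 7]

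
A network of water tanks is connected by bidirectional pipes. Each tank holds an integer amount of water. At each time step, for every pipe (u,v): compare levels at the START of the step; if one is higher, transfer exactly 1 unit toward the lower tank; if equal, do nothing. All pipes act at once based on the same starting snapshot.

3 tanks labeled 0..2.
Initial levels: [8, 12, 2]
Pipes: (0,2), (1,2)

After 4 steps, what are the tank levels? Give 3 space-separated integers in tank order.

Step 1: flows [0->2,1->2] -> levels [7 11 4]
Step 2: flows [0->2,1->2] -> levels [6 10 6]
Step 3: flows [0=2,1->2] -> levels [6 9 7]
Step 4: flows [2->0,1->2] -> levels [7 8 7]

Answer: 7 8 7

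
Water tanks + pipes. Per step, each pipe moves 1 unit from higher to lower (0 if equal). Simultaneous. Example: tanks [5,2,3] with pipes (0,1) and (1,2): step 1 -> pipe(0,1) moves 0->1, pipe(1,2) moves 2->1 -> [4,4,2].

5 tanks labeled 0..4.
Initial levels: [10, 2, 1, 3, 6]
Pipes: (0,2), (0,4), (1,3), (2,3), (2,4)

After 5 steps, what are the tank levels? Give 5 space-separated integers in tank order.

Step 1: flows [0->2,0->4,3->1,3->2,4->2] -> levels [8 3 4 1 6]
Step 2: flows [0->2,0->4,1->3,2->3,4->2] -> levels [6 2 5 3 6]
Step 3: flows [0->2,0=4,3->1,2->3,4->2] -> levels [5 3 6 3 5]
Step 4: flows [2->0,0=4,1=3,2->3,2->4] -> levels [6 3 3 4 6]
Step 5: flows [0->2,0=4,3->1,3->2,4->2] -> levels [5 4 6 2 5]

Answer: 5 4 6 2 5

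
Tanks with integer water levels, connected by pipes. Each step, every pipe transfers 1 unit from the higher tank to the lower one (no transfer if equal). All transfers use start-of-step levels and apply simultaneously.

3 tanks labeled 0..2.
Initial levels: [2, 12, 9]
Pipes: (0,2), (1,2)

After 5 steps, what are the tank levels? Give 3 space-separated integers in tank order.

Answer: 7 8 8

Derivation:
Step 1: flows [2->0,1->2] -> levels [3 11 9]
Step 2: flows [2->0,1->2] -> levels [4 10 9]
Step 3: flows [2->0,1->2] -> levels [5 9 9]
Step 4: flows [2->0,1=2] -> levels [6 9 8]
Step 5: flows [2->0,1->2] -> levels [7 8 8]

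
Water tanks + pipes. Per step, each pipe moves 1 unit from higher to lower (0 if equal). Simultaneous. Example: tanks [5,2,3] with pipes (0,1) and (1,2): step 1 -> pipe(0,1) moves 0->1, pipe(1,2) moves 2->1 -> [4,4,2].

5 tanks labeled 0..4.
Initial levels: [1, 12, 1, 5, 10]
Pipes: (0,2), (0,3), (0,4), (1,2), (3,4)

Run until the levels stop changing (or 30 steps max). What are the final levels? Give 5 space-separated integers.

Answer: 4 6 7 6 6

Derivation:
Step 1: flows [0=2,3->0,4->0,1->2,4->3] -> levels [3 11 2 5 8]
Step 2: flows [0->2,3->0,4->0,1->2,4->3] -> levels [4 10 4 5 6]
Step 3: flows [0=2,3->0,4->0,1->2,4->3] -> levels [6 9 5 5 4]
Step 4: flows [0->2,0->3,0->4,1->2,3->4] -> levels [3 8 7 5 6]
Step 5: flows [2->0,3->0,4->0,1->2,4->3] -> levels [6 7 7 5 4]
Step 6: flows [2->0,0->3,0->4,1=2,3->4] -> levels [5 7 6 5 6]
Step 7: flows [2->0,0=3,4->0,1->2,4->3] -> levels [7 6 6 6 4]
Step 8: flows [0->2,0->3,0->4,1=2,3->4] -> levels [4 6 7 6 6]
Step 9: flows [2->0,3->0,4->0,2->1,3=4] -> levels [7 7 5 5 5]
Step 10: flows [0->2,0->3,0->4,1->2,3=4] -> levels [4 6 7 6 6]
  -> period-2 cycle: step 10 state = step 8 state; never stabilizes
  -> state at step 30: (30-8) mod 2 = 0, same as step 8 -> [4 6 7 6 6]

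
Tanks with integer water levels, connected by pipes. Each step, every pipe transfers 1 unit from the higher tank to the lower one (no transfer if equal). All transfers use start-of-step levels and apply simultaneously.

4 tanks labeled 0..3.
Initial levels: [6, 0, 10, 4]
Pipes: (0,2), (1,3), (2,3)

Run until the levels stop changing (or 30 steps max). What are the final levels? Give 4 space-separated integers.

Step 1: flows [2->0,3->1,2->3] -> levels [7 1 8 4]
Step 2: flows [2->0,3->1,2->3] -> levels [8 2 6 4]
Step 3: flows [0->2,3->1,2->3] -> levels [7 3 6 4]
Step 4: flows [0->2,3->1,2->3] -> levels [6 4 6 4]
Step 5: flows [0=2,1=3,2->3] -> levels [6 4 5 5]
Step 6: flows [0->2,3->1,2=3] -> levels [5 5 6 4]
Step 7: flows [2->0,1->3,2->3] -> levels [6 4 4 6]
Step 8: flows [0->2,3->1,3->2] -> levels [5 5 6 4]
  -> period-2 cycle: step 8 state = step 6 state; never stabilizes
  -> state at step 30: (30-6) mod 2 = 0, same as step 6 -> [5 5 6 4]

Answer: 5 5 6 4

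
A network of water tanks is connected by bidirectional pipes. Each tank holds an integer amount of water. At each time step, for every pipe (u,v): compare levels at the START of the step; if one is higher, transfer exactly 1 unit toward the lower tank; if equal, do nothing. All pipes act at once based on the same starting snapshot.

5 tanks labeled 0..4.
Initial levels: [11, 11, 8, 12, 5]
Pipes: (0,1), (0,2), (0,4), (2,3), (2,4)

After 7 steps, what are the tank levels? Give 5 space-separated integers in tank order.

Answer: 10 9 10 9 9

Derivation:
Step 1: flows [0=1,0->2,0->4,3->2,2->4] -> levels [9 11 9 11 7]
Step 2: flows [1->0,0=2,0->4,3->2,2->4] -> levels [9 10 9 10 9]
Step 3: flows [1->0,0=2,0=4,3->2,2=4] -> levels [10 9 10 9 9]
Step 4: flows [0->1,0=2,0->4,2->3,2->4] -> levels [8 10 8 10 11]
Step 5: flows [1->0,0=2,4->0,3->2,4->2] -> levels [10 9 10 9 9]
  -> period-2 cycle: step 5 state = step 3 state
  -> state at step 7: (7-3) mod 2 = 0, same as step 3 -> [10 9 10 9 9]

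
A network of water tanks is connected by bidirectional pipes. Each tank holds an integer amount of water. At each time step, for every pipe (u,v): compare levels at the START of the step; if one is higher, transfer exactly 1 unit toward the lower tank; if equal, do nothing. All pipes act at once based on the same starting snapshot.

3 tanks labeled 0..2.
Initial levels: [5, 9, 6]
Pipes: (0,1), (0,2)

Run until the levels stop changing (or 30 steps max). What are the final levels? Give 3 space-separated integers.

Step 1: flows [1->0,2->0] -> levels [7 8 5]
Step 2: flows [1->0,0->2] -> levels [7 7 6]
Step 3: flows [0=1,0->2] -> levels [6 7 7]
Step 4: flows [1->0,2->0] -> levels [8 6 6]
Step 5: flows [0->1,0->2] -> levels [6 7 7]
  -> period-2 cycle: step 5 state = step 3 state; never stabilizes
  -> state at step 30: (30-3) mod 2 = 1, same as step 4 -> [8 6 6]

Answer: 8 6 6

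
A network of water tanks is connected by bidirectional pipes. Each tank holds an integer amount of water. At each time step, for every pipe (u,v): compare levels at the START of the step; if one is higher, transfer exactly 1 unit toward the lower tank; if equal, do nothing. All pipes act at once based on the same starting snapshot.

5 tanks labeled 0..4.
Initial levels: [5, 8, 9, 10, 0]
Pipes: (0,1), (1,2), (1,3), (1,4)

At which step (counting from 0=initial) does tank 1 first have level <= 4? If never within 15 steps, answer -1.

Step 1: flows [1->0,2->1,3->1,1->4] -> levels [6 8 8 9 1]
Step 2: flows [1->0,1=2,3->1,1->4] -> levels [7 7 8 8 2]
Step 3: flows [0=1,2->1,3->1,1->4] -> levels [7 8 7 7 3]
Step 4: flows [1->0,1->2,1->3,1->4] -> levels [8 4 8 8 4]
Tank 1 first reaches <=4 at step 4

Answer: 4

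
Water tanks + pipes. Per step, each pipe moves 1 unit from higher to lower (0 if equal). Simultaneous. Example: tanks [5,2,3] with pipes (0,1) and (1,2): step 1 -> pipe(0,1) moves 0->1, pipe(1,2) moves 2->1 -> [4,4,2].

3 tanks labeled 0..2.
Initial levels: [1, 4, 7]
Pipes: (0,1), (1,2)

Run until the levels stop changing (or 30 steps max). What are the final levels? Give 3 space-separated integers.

Answer: 4 4 4

Derivation:
Step 1: flows [1->0,2->1] -> levels [2 4 6]
Step 2: flows [1->0,2->1] -> levels [3 4 5]
Step 3: flows [1->0,2->1] -> levels [4 4 4]
Step 4: flows [0=1,1=2] -> levels [4 4 4]
  -> stable (no change)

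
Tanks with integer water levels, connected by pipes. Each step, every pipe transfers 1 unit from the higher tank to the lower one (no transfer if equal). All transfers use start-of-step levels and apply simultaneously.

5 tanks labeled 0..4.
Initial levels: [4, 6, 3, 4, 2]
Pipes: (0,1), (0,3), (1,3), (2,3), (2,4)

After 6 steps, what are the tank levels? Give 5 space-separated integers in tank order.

Step 1: flows [1->0,0=3,1->3,3->2,2->4] -> levels [5 4 3 4 3]
Step 2: flows [0->1,0->3,1=3,3->2,2=4] -> levels [3 5 4 4 3]
Step 3: flows [1->0,3->0,1->3,2=3,2->4] -> levels [5 3 3 4 4]
Step 4: flows [0->1,0->3,3->1,3->2,4->2] -> levels [3 5 5 3 3]
Step 5: flows [1->0,0=3,1->3,2->3,2->4] -> levels [4 3 3 5 4]
Step 6: flows [0->1,3->0,3->1,3->2,4->2] -> levels [4 5 5 2 3]

Answer: 4 5 5 2 3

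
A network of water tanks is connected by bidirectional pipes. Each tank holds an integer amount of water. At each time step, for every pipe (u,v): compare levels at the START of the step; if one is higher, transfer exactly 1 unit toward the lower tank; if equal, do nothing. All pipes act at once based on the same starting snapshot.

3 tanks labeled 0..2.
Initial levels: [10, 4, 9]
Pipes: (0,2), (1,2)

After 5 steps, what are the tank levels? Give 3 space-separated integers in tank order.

Step 1: flows [0->2,2->1] -> levels [9 5 9]
Step 2: flows [0=2,2->1] -> levels [9 6 8]
Step 3: flows [0->2,2->1] -> levels [8 7 8]
Step 4: flows [0=2,2->1] -> levels [8 8 7]
Step 5: flows [0->2,1->2] -> levels [7 7 9]

Answer: 7 7 9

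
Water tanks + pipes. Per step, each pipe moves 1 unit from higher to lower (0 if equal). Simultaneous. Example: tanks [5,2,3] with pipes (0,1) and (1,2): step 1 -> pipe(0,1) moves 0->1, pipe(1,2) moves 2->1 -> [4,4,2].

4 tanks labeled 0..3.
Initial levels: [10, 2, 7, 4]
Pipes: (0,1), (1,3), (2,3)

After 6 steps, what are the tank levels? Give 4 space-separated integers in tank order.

Answer: 6 5 5 7

Derivation:
Step 1: flows [0->1,3->1,2->3] -> levels [9 4 6 4]
Step 2: flows [0->1,1=3,2->3] -> levels [8 5 5 5]
Step 3: flows [0->1,1=3,2=3] -> levels [7 6 5 5]
Step 4: flows [0->1,1->3,2=3] -> levels [6 6 5 6]
Step 5: flows [0=1,1=3,3->2] -> levels [6 6 6 5]
Step 6: flows [0=1,1->3,2->3] -> levels [6 5 5 7]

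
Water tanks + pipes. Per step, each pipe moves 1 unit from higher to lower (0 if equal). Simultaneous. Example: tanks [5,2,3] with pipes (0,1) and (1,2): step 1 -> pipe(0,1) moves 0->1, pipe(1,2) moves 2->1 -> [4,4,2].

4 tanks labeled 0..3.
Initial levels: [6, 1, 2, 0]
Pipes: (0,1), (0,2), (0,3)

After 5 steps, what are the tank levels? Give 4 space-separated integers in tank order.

Answer: 4 2 2 1

Derivation:
Step 1: flows [0->1,0->2,0->3] -> levels [3 2 3 1]
Step 2: flows [0->1,0=2,0->3] -> levels [1 3 3 2]
Step 3: flows [1->0,2->0,3->0] -> levels [4 2 2 1]
Step 4: flows [0->1,0->2,0->3] -> levels [1 3 3 2]
  -> period-2 cycle: step 4 state = step 2 state
  -> state at step 5: (5-2) mod 2 = 1, same as step 3 -> [4 2 2 1]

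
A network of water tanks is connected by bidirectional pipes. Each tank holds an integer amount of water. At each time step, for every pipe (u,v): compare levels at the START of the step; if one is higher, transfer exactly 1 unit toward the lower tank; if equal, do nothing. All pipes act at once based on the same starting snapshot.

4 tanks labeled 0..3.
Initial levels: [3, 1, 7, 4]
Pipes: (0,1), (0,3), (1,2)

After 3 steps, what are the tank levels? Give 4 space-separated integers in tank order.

Step 1: flows [0->1,3->0,2->1] -> levels [3 3 6 3]
Step 2: flows [0=1,0=3,2->1] -> levels [3 4 5 3]
Step 3: flows [1->0,0=3,2->1] -> levels [4 4 4 3]

Answer: 4 4 4 3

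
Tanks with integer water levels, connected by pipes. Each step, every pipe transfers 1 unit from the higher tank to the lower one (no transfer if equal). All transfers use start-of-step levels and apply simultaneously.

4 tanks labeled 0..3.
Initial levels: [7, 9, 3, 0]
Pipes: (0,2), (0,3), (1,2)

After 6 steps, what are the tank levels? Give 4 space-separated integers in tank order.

Step 1: flows [0->2,0->3,1->2] -> levels [5 8 5 1]
Step 2: flows [0=2,0->3,1->2] -> levels [4 7 6 2]
Step 3: flows [2->0,0->3,1->2] -> levels [4 6 6 3]
Step 4: flows [2->0,0->3,1=2] -> levels [4 6 5 4]
Step 5: flows [2->0,0=3,1->2] -> levels [5 5 5 4]
Step 6: flows [0=2,0->3,1=2] -> levels [4 5 5 5]

Answer: 4 5 5 5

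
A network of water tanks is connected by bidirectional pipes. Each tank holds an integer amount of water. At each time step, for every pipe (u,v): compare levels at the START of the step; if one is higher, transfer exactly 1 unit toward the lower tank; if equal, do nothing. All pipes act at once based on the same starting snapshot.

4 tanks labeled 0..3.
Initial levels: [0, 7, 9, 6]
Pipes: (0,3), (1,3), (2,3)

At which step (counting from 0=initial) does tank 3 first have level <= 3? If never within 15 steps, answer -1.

Step 1: flows [3->0,1->3,2->3] -> levels [1 6 8 7]
Step 2: flows [3->0,3->1,2->3] -> levels [2 7 7 6]
Step 3: flows [3->0,1->3,2->3] -> levels [3 6 6 7]
Step 4: flows [3->0,3->1,3->2] -> levels [4 7 7 4]
Step 5: flows [0=3,1->3,2->3] -> levels [4 6 6 6]
Step 6: flows [3->0,1=3,2=3] -> levels [5 6 6 5]
Step 7: flows [0=3,1->3,2->3] -> levels [5 5 5 7]
Step 8: flows [3->0,3->1,3->2] -> levels [6 6 6 4]
Step 9: flows [0->3,1->3,2->3] -> levels [5 5 5 7]
  -> period-2 cycle (repeats step 7); tank 3 never drops to <=3
Tank 3 never reaches <=3 within 15 steps

Answer: -1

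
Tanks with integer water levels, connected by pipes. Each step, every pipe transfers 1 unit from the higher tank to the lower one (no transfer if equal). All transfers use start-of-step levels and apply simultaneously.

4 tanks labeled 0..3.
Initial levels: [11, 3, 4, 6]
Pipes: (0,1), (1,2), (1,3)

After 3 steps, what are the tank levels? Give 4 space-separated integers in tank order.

Answer: 8 6 5 5

Derivation:
Step 1: flows [0->1,2->1,3->1] -> levels [10 6 3 5]
Step 2: flows [0->1,1->2,1->3] -> levels [9 5 4 6]
Step 3: flows [0->1,1->2,3->1] -> levels [8 6 5 5]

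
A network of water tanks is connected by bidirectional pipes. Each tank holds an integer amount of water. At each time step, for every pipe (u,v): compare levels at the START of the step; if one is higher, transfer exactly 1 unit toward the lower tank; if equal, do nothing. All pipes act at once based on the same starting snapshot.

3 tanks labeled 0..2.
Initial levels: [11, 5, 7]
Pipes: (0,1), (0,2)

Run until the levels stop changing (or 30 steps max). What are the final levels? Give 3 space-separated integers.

Answer: 7 8 8

Derivation:
Step 1: flows [0->1,0->2] -> levels [9 6 8]
Step 2: flows [0->1,0->2] -> levels [7 7 9]
Step 3: flows [0=1,2->0] -> levels [8 7 8]
Step 4: flows [0->1,0=2] -> levels [7 8 8]
Step 5: flows [1->0,2->0] -> levels [9 7 7]
Step 6: flows [0->1,0->2] -> levels [7 8 8]
  -> period-2 cycle: step 6 state = step 4 state; never stabilizes
  -> state at step 30: (30-4) mod 2 = 0, same as step 4 -> [7 8 8]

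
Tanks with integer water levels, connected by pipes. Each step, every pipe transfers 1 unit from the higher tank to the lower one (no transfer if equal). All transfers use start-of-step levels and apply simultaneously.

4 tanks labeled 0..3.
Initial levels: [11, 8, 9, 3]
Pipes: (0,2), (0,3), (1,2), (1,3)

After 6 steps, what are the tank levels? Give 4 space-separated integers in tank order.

Step 1: flows [0->2,0->3,2->1,1->3] -> levels [9 8 9 5]
Step 2: flows [0=2,0->3,2->1,1->3] -> levels [8 8 8 7]
Step 3: flows [0=2,0->3,1=2,1->3] -> levels [7 7 8 9]
Step 4: flows [2->0,3->0,2->1,3->1] -> levels [9 9 6 7]
Step 5: flows [0->2,0->3,1->2,1->3] -> levels [7 7 8 9]
  -> period-2 cycle: step 5 state = step 3 state
  -> state at step 6: (6-3) mod 2 = 1, same as step 4 -> [9 9 6 7]

Answer: 9 9 6 7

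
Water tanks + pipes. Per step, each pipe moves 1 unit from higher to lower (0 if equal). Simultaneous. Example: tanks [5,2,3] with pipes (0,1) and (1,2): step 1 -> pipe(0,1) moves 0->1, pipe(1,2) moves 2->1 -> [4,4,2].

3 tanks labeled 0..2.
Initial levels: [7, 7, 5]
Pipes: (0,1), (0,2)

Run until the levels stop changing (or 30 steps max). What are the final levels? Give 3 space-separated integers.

Answer: 7 6 6

Derivation:
Step 1: flows [0=1,0->2] -> levels [6 7 6]
Step 2: flows [1->0,0=2] -> levels [7 6 6]
Step 3: flows [0->1,0->2] -> levels [5 7 7]
Step 4: flows [1->0,2->0] -> levels [7 6 6]
  -> period-2 cycle: step 4 state = step 2 state; never stabilizes
  -> state at step 30: (30-2) mod 2 = 0, same as step 2 -> [7 6 6]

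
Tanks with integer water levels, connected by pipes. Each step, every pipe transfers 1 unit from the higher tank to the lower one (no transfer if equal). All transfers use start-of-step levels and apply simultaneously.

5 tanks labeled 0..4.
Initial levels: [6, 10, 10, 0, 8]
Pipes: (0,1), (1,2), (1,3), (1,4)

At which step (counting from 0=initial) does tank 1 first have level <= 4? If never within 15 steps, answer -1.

Answer: 7

Derivation:
Step 1: flows [1->0,1=2,1->3,1->4] -> levels [7 7 10 1 9]
Step 2: flows [0=1,2->1,1->3,4->1] -> levels [7 8 9 2 8]
Step 3: flows [1->0,2->1,1->3,1=4] -> levels [8 7 8 3 8]
Step 4: flows [0->1,2->1,1->3,4->1] -> levels [7 9 7 4 7]
Step 5: flows [1->0,1->2,1->3,1->4] -> levels [8 5 8 5 8]
Step 6: flows [0->1,2->1,1=3,4->1] -> levels [7 8 7 5 7]
Step 7: flows [1->0,1->2,1->3,1->4] -> levels [8 4 8 6 8]
Tank 1 first reaches <=4 at step 7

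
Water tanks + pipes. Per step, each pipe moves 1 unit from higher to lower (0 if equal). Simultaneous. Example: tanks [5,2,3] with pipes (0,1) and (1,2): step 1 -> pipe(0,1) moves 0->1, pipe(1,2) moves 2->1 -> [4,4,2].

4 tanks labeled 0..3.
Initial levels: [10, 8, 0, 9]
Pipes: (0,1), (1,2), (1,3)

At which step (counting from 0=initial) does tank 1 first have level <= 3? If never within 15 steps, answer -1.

Step 1: flows [0->1,1->2,3->1] -> levels [9 9 1 8]
Step 2: flows [0=1,1->2,1->3] -> levels [9 7 2 9]
Step 3: flows [0->1,1->2,3->1] -> levels [8 8 3 8]
Step 4: flows [0=1,1->2,1=3] -> levels [8 7 4 8]
Step 5: flows [0->1,1->2,3->1] -> levels [7 8 5 7]
Step 6: flows [1->0,1->2,1->3] -> levels [8 5 6 8]
Step 7: flows [0->1,2->1,3->1] -> levels [7 8 5 7]
  -> period-2 cycle (repeats step 5); tank 1 never drops to <=3
Tank 1 never reaches <=3 within 15 steps

Answer: -1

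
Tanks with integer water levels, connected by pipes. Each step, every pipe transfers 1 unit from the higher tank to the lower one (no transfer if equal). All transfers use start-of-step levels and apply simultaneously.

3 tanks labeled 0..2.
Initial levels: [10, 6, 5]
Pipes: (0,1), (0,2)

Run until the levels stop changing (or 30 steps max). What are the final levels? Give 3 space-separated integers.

Step 1: flows [0->1,0->2] -> levels [8 7 6]
Step 2: flows [0->1,0->2] -> levels [6 8 7]
Step 3: flows [1->0,2->0] -> levels [8 7 6]
  -> period-2 cycle: step 3 state = step 1 state; never stabilizes
  -> state at step 30: (30-1) mod 2 = 1, same as step 2 -> [6 8 7]

Answer: 6 8 7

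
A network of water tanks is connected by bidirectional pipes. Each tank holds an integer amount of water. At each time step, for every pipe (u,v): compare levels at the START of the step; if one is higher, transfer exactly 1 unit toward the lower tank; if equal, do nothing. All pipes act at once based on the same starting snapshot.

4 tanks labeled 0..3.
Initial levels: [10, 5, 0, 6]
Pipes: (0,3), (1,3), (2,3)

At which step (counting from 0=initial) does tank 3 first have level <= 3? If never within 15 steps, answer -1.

Answer: -1

Derivation:
Step 1: flows [0->3,3->1,3->2] -> levels [9 6 1 5]
Step 2: flows [0->3,1->3,3->2] -> levels [8 5 2 6]
Step 3: flows [0->3,3->1,3->2] -> levels [7 6 3 5]
Step 4: flows [0->3,1->3,3->2] -> levels [6 5 4 6]
Step 5: flows [0=3,3->1,3->2] -> levels [6 6 5 4]
Step 6: flows [0->3,1->3,2->3] -> levels [5 5 4 7]
Step 7: flows [3->0,3->1,3->2] -> levels [6 6 5 4]
  -> period-2 cycle (repeats step 5); tank 3 never drops to <=3
Tank 3 never reaches <=3 within 15 steps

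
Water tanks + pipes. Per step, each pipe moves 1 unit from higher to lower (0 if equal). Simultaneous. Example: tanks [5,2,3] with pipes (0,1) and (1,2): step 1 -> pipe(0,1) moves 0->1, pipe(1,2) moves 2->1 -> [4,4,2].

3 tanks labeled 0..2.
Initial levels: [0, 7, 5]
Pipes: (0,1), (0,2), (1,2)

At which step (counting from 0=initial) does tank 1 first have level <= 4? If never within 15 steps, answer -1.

Answer: 2

Derivation:
Step 1: flows [1->0,2->0,1->2] -> levels [2 5 5]
Step 2: flows [1->0,2->0,1=2] -> levels [4 4 4]
Tank 1 first reaches <=4 at step 2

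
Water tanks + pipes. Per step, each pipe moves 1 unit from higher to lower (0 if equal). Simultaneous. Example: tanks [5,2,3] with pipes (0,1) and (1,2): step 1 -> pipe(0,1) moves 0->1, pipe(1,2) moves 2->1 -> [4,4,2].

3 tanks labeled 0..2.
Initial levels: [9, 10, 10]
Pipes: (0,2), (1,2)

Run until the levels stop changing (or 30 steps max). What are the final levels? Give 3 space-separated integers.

Answer: 9 9 11

Derivation:
Step 1: flows [2->0,1=2] -> levels [10 10 9]
Step 2: flows [0->2,1->2] -> levels [9 9 11]
Step 3: flows [2->0,2->1] -> levels [10 10 9]
  -> period-2 cycle: step 3 state = step 1 state; never stabilizes
  -> state at step 30: (30-1) mod 2 = 1, same as step 2 -> [9 9 11]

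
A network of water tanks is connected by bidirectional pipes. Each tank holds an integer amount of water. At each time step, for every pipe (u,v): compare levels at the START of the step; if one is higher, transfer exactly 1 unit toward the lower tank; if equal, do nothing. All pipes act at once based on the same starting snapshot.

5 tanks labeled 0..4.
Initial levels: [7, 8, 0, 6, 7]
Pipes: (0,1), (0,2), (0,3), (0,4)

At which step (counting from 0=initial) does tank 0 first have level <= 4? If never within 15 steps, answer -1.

Answer: 3

Derivation:
Step 1: flows [1->0,0->2,0->3,0=4] -> levels [6 7 1 7 7]
Step 2: flows [1->0,0->2,3->0,4->0] -> levels [8 6 2 6 6]
Step 3: flows [0->1,0->2,0->3,0->4] -> levels [4 7 3 7 7]
Tank 0 first reaches <=4 at step 3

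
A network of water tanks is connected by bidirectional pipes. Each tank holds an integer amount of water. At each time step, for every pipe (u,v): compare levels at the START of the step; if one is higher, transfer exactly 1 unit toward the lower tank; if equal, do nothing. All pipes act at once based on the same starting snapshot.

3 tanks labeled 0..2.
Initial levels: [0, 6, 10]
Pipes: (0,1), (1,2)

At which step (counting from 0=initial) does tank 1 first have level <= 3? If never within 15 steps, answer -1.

Step 1: flows [1->0,2->1] -> levels [1 6 9]
Step 2: flows [1->0,2->1] -> levels [2 6 8]
Step 3: flows [1->0,2->1] -> levels [3 6 7]
Step 4: flows [1->0,2->1] -> levels [4 6 6]
Step 5: flows [1->0,1=2] -> levels [5 5 6]
Step 6: flows [0=1,2->1] -> levels [5 6 5]
Step 7: flows [1->0,1->2] -> levels [6 4 6]
Step 8: flows [0->1,2->1] -> levels [5 6 5]
  -> period-2 cycle (repeats step 6); tank 1 never drops to <=3
Tank 1 never reaches <=3 within 15 steps

Answer: -1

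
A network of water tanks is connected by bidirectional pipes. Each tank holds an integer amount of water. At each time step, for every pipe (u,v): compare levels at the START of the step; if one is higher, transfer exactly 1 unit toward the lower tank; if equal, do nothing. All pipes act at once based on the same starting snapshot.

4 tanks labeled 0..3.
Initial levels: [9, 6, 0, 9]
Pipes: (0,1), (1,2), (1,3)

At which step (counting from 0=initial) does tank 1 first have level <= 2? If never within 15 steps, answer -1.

Step 1: flows [0->1,1->2,3->1] -> levels [8 7 1 8]
Step 2: flows [0->1,1->2,3->1] -> levels [7 8 2 7]
Step 3: flows [1->0,1->2,1->3] -> levels [8 5 3 8]
Step 4: flows [0->1,1->2,3->1] -> levels [7 6 4 7]
Step 5: flows [0->1,1->2,3->1] -> levels [6 7 5 6]
Step 6: flows [1->0,1->2,1->3] -> levels [7 4 6 7]
Step 7: flows [0->1,2->1,3->1] -> levels [6 7 5 6]
  -> period-2 cycle (repeats step 5); tank 1 never drops to <=2
Tank 1 never reaches <=2 within 15 steps

Answer: -1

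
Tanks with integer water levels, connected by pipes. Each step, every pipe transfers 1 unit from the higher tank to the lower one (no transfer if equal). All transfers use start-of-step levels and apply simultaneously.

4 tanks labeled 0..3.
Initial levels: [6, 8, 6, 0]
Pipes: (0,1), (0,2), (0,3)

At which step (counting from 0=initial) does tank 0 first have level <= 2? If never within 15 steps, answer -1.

Answer: -1

Derivation:
Step 1: flows [1->0,0=2,0->3] -> levels [6 7 6 1]
Step 2: flows [1->0,0=2,0->3] -> levels [6 6 6 2]
Step 3: flows [0=1,0=2,0->3] -> levels [5 6 6 3]
Step 4: flows [1->0,2->0,0->3] -> levels [6 5 5 4]
Step 5: flows [0->1,0->2,0->3] -> levels [3 6 6 5]
Step 6: flows [1->0,2->0,3->0] -> levels [6 5 5 4]
  -> period-2 cycle (repeats step 4); tank 0 never drops to <=2
Tank 0 never reaches <=2 within 15 steps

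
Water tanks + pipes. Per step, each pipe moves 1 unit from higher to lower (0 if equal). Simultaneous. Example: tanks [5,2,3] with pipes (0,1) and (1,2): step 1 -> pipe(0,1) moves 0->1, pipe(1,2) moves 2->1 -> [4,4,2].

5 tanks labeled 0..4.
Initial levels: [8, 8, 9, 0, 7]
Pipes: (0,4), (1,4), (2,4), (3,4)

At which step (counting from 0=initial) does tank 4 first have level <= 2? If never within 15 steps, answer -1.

Answer: -1

Derivation:
Step 1: flows [0->4,1->4,2->4,4->3] -> levels [7 7 8 1 9]
Step 2: flows [4->0,4->1,4->2,4->3] -> levels [8 8 9 2 5]
Step 3: flows [0->4,1->4,2->4,4->3] -> levels [7 7 8 3 7]
Step 4: flows [0=4,1=4,2->4,4->3] -> levels [7 7 7 4 7]
Step 5: flows [0=4,1=4,2=4,4->3] -> levels [7 7 7 5 6]
Step 6: flows [0->4,1->4,2->4,4->3] -> levels [6 6 6 6 8]
Step 7: flows [4->0,4->1,4->2,4->3] -> levels [7 7 7 7 4]
Step 8: flows [0->4,1->4,2->4,3->4] -> levels [6 6 6 6 8]
  -> period-2 cycle (repeats step 6); tank 4 never drops to <=2
Tank 4 never reaches <=2 within 15 steps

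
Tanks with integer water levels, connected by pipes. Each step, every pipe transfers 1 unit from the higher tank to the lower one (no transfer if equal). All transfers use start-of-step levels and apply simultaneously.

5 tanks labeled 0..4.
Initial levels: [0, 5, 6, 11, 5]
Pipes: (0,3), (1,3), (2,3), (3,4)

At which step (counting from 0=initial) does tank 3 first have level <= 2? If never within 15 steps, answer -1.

Step 1: flows [3->0,3->1,3->2,3->4] -> levels [1 6 7 7 6]
Step 2: flows [3->0,3->1,2=3,3->4] -> levels [2 7 7 4 7]
Step 3: flows [3->0,1->3,2->3,4->3] -> levels [3 6 6 6 6]
Step 4: flows [3->0,1=3,2=3,3=4] -> levels [4 6 6 5 6]
Step 5: flows [3->0,1->3,2->3,4->3] -> levels [5 5 5 7 5]
Step 6: flows [3->0,3->1,3->2,3->4] -> levels [6 6 6 3 6]
Step 7: flows [0->3,1->3,2->3,4->3] -> levels [5 5 5 7 5]
  -> period-2 cycle (repeats step 5); tank 3 never drops to <=2
Tank 3 never reaches <=2 within 15 steps

Answer: -1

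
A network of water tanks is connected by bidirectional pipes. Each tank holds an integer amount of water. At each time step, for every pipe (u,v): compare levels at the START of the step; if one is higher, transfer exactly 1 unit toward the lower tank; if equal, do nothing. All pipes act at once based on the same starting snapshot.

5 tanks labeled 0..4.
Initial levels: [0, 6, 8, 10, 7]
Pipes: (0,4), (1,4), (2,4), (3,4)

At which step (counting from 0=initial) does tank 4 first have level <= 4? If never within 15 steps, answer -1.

Step 1: flows [4->0,4->1,2->4,3->4] -> levels [1 7 7 9 7]
Step 2: flows [4->0,1=4,2=4,3->4] -> levels [2 7 7 8 7]
Step 3: flows [4->0,1=4,2=4,3->4] -> levels [3 7 7 7 7]
Step 4: flows [4->0,1=4,2=4,3=4] -> levels [4 7 7 7 6]
Step 5: flows [4->0,1->4,2->4,3->4] -> levels [5 6 6 6 8]
Step 6: flows [4->0,4->1,4->2,4->3] -> levels [6 7 7 7 4]
Tank 4 first reaches <=4 at step 6

Answer: 6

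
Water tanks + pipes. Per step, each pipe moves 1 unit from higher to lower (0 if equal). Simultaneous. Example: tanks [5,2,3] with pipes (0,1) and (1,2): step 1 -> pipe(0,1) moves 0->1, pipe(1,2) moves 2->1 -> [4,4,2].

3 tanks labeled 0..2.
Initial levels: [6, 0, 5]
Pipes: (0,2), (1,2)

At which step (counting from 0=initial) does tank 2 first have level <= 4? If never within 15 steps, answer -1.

Step 1: flows [0->2,2->1] -> levels [5 1 5]
Step 2: flows [0=2,2->1] -> levels [5 2 4]
Tank 2 first reaches <=4 at step 2

Answer: 2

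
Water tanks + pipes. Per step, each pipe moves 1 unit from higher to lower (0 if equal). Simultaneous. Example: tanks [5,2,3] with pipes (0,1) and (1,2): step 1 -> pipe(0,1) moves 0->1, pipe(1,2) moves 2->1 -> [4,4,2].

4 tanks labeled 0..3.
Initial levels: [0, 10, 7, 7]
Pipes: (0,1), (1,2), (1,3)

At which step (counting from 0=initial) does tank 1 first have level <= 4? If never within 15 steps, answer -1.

Step 1: flows [1->0,1->2,1->3] -> levels [1 7 8 8]
Step 2: flows [1->0,2->1,3->1] -> levels [2 8 7 7]
Step 3: flows [1->0,1->2,1->3] -> levels [3 5 8 8]
Step 4: flows [1->0,2->1,3->1] -> levels [4 6 7 7]
Step 5: flows [1->0,2->1,3->1] -> levels [5 7 6 6]
Step 6: flows [1->0,1->2,1->3] -> levels [6 4 7 7]
Tank 1 first reaches <=4 at step 6

Answer: 6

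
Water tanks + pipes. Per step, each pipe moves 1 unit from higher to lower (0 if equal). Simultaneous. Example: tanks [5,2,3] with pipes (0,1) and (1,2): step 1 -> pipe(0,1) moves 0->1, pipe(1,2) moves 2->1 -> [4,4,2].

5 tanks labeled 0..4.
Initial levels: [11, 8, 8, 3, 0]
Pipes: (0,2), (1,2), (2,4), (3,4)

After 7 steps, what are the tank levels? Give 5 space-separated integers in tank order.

Step 1: flows [0->2,1=2,2->4,3->4] -> levels [10 8 8 2 2]
Step 2: flows [0->2,1=2,2->4,3=4] -> levels [9 8 8 2 3]
Step 3: flows [0->2,1=2,2->4,4->3] -> levels [8 8 8 3 3]
Step 4: flows [0=2,1=2,2->4,3=4] -> levels [8 8 7 3 4]
Step 5: flows [0->2,1->2,2->4,4->3] -> levels [7 7 8 4 4]
Step 6: flows [2->0,2->1,2->4,3=4] -> levels [8 8 5 4 5]
Step 7: flows [0->2,1->2,2=4,4->3] -> levels [7 7 7 5 4]

Answer: 7 7 7 5 4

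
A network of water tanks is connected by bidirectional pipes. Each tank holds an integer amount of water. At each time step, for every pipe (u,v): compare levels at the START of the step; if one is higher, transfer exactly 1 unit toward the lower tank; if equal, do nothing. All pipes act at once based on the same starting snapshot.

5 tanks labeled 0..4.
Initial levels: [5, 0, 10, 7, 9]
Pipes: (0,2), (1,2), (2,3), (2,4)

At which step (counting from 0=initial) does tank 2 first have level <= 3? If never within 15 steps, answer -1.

Answer: -1

Derivation:
Step 1: flows [2->0,2->1,2->3,2->4] -> levels [6 1 6 8 10]
Step 2: flows [0=2,2->1,3->2,4->2] -> levels [6 2 7 7 9]
Step 3: flows [2->0,2->1,2=3,4->2] -> levels [7 3 6 7 8]
Step 4: flows [0->2,2->1,3->2,4->2] -> levels [6 4 8 6 7]
Step 5: flows [2->0,2->1,2->3,2->4] -> levels [7 5 4 7 8]
Step 6: flows [0->2,1->2,3->2,4->2] -> levels [6 4 8 6 7]
  -> period-2 cycle (repeats step 4); tank 2 never drops to <=3
Tank 2 never reaches <=3 within 15 steps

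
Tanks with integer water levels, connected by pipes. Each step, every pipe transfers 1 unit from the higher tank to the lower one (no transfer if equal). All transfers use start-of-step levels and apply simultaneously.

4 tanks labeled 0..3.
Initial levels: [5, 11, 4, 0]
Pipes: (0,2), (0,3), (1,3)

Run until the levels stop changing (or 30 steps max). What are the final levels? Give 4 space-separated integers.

Step 1: flows [0->2,0->3,1->3] -> levels [3 10 5 2]
Step 2: flows [2->0,0->3,1->3] -> levels [3 9 4 4]
Step 3: flows [2->0,3->0,1->3] -> levels [5 8 3 4]
Step 4: flows [0->2,0->3,1->3] -> levels [3 7 4 6]
Step 5: flows [2->0,3->0,1->3] -> levels [5 6 3 6]
Step 6: flows [0->2,3->0,1=3] -> levels [5 6 4 5]
Step 7: flows [0->2,0=3,1->3] -> levels [4 5 5 6]
Step 8: flows [2->0,3->0,3->1] -> levels [6 6 4 4]
Step 9: flows [0->2,0->3,1->3] -> levels [4 5 5 6]
  -> period-2 cycle: step 9 state = step 7 state; never stabilizes
  -> state at step 30: (30-7) mod 2 = 1, same as step 8 -> [6 6 4 4]

Answer: 6 6 4 4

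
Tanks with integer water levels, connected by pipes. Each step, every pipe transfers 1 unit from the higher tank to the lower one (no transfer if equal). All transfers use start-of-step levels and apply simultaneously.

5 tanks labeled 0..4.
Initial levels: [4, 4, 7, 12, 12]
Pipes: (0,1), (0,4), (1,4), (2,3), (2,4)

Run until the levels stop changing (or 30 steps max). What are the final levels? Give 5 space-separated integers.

Answer: 7 7 7 9 9

Derivation:
Step 1: flows [0=1,4->0,4->1,3->2,4->2] -> levels [5 5 9 11 9]
Step 2: flows [0=1,4->0,4->1,3->2,2=4] -> levels [6 6 10 10 7]
Step 3: flows [0=1,4->0,4->1,2=3,2->4] -> levels [7 7 9 10 6]
Step 4: flows [0=1,0->4,1->4,3->2,2->4] -> levels [6 6 9 9 9]
Step 5: flows [0=1,4->0,4->1,2=3,2=4] -> levels [7 7 9 9 7]
Step 6: flows [0=1,0=4,1=4,2=3,2->4] -> levels [7 7 8 9 8]
Step 7: flows [0=1,4->0,4->1,3->2,2=4] -> levels [8 8 9 8 6]
Step 8: flows [0=1,0->4,1->4,2->3,2->4] -> levels [7 7 7 9 9]
Step 9: flows [0=1,4->0,4->1,3->2,4->2] -> levels [8 8 9 8 6]
  -> period-2 cycle: step 9 state = step 7 state; never stabilizes
  -> state at step 30: (30-7) mod 2 = 1, same as step 8 -> [7 7 7 9 9]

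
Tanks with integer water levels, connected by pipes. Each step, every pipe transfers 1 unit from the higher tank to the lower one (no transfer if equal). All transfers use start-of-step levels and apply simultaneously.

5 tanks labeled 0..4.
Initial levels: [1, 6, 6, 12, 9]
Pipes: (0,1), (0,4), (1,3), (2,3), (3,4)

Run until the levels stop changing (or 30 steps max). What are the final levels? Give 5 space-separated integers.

Answer: 5 8 8 5 8

Derivation:
Step 1: flows [1->0,4->0,3->1,3->2,3->4] -> levels [3 6 7 9 9]
Step 2: flows [1->0,4->0,3->1,3->2,3=4] -> levels [5 6 8 7 8]
Step 3: flows [1->0,4->0,3->1,2->3,4->3] -> levels [7 6 7 8 6]
Step 4: flows [0->1,0->4,3->1,3->2,3->4] -> levels [5 8 8 5 8]
Step 5: flows [1->0,4->0,1->3,2->3,4->3] -> levels [7 6 7 8 6]
  -> period-2 cycle: step 5 state = step 3 state; never stabilizes
  -> state at step 30: (30-3) mod 2 = 1, same as step 4 -> [5 8 8 5 8]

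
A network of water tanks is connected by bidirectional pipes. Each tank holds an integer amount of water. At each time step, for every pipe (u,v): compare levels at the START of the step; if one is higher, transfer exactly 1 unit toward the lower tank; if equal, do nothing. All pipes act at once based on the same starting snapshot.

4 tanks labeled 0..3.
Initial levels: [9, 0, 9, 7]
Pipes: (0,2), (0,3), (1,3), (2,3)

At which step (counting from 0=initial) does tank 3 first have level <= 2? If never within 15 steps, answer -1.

Answer: -1

Derivation:
Step 1: flows [0=2,0->3,3->1,2->3] -> levels [8 1 8 8]
Step 2: flows [0=2,0=3,3->1,2=3] -> levels [8 2 8 7]
Step 3: flows [0=2,0->3,3->1,2->3] -> levels [7 3 7 8]
Step 4: flows [0=2,3->0,3->1,3->2] -> levels [8 4 8 5]
Step 5: flows [0=2,0->3,3->1,2->3] -> levels [7 5 7 6]
Step 6: flows [0=2,0->3,3->1,2->3] -> levels [6 6 6 7]
Step 7: flows [0=2,3->0,3->1,3->2] -> levels [7 7 7 4]
Step 8: flows [0=2,0->3,1->3,2->3] -> levels [6 6 6 7]
  -> period-2 cycle (repeats step 6); tank 3 never drops to <=2
Tank 3 never reaches <=2 within 15 steps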